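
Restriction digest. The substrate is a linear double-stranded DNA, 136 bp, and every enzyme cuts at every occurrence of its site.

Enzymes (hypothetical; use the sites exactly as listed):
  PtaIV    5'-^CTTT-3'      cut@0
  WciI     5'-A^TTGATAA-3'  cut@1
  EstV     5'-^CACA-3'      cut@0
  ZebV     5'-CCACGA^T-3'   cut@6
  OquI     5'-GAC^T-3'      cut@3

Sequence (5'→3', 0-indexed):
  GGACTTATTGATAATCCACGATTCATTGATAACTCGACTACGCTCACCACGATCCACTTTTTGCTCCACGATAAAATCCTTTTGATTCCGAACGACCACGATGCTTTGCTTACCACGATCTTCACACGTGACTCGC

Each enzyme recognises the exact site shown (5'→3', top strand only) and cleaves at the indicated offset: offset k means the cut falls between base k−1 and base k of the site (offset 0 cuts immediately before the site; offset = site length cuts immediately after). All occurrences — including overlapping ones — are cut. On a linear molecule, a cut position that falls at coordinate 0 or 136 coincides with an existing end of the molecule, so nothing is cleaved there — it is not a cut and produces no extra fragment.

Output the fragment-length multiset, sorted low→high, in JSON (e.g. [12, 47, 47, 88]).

Per-enzyme occurrences:
  PtaIV (CTTT, off=0): starts [56, 78, 103] → cuts [56, 78, 103]
  WciI (ATTGATAA, off=1): starts [6, 24] → cuts [7, 25]
  EstV (CACA, off=0): starts [122] → cuts [122]
  ZebV (CCACGAT, off=6): starts [15, 46, 65, 95, 112] → cuts [21, 52, 71, 101, 118]
  OquI (GACT, off=3): starts [1, 35, 129] → cuts [4, 38, 132]

All cut coordinates (distinct, sorted): [4, 7, 21, 25, 38, 52, 56, 71, 78, 101, 103, 118, 122, 132]

Fragments:
  [0,4): 4 bp
  [4,7): 3 bp
  [7,21): 14 bp
  [21,25): 4 bp
  [25,38): 13 bp
  [38,52): 14 bp
  [52,56): 4 bp
  [56,71): 15 bp
  [71,78): 7 bp
  [78,101): 23 bp
  [101,103): 2 bp
  [103,118): 15 bp
  [118,122): 4 bp
  [122,132): 10 bp
  [132,136): 4 bp

[2,3,4,4,4,4,4,7,10,13,14,14,15,15,23]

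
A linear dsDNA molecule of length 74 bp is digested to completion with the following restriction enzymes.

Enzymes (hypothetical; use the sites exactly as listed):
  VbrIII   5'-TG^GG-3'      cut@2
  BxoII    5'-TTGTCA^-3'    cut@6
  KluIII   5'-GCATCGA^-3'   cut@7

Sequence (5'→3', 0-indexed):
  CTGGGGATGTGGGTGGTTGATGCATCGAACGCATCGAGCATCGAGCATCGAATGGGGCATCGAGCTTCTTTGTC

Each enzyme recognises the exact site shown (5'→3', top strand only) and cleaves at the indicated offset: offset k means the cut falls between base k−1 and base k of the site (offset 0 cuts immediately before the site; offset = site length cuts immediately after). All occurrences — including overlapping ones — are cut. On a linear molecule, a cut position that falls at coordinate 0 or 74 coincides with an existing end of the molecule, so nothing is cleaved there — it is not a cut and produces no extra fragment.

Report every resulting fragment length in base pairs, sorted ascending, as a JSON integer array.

[3,3,7,7,8,9,9,11,17]

Site scan:
  VbrIII (TGGG, off=2): starts [1, 9, 52] → cuts [3, 11, 54]
  BxoII (TTGTCA, off=6): no sites
  KluIII (GCATCGA, off=7): starts [21, 30, 37, 44, 56] → cuts [28, 37, 44, 51, 63]

Pooled cuts: [3, 11, 28, 37, 44, 51, 54, 63]

Fragment lengths:
  [0,3): 3 bp
  [3,11): 8 bp
  [11,28): 17 bp
  [28,37): 9 bp
  [37,44): 7 bp
  [44,51): 7 bp
  [51,54): 3 bp
  [54,63): 9 bp
  [63,74): 11 bp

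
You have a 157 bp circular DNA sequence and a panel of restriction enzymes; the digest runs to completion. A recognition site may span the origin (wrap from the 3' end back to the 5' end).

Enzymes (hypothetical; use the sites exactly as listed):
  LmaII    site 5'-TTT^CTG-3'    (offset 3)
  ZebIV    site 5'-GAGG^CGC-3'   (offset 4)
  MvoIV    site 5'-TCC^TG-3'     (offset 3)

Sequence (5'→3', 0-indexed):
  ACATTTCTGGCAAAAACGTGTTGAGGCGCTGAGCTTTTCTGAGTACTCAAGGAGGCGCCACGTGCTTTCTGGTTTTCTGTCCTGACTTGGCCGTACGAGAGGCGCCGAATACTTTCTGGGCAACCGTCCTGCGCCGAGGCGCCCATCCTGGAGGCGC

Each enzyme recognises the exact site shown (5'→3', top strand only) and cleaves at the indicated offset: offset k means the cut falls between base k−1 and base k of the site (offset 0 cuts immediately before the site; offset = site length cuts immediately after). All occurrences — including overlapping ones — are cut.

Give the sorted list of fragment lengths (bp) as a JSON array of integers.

[6,6,8,9,9,10,12,13,13,14,17,20,20]

Per-enzyme occurrences:
  LmaII (TTTCTG, off=3): starts [3, 35, 65, 73, 112] → cuts [6, 38, 68, 76, 115]
  ZebIV (GAGGCGC, off=4): starts [22, 51, 98, 135, 150] → cuts [26, 55, 102, 139, 154]
  MvoIV (TCCTG, off=3): starts [79, 126, 145] → cuts [82, 129, 148]

Pooled cuts: [6, 26, 38, 55, 68, 76, 82, 102, 115, 129, 139, 148, 154]

Fragment lengths:
  6→26: 20 bp
  26→38: 12 bp
  38→55: 17 bp
  55→68: 13 bp
  68→76: 8 bp
  76→82: 6 bp
  82→102: 20 bp
  102→115: 13 bp
  115→129: 14 bp
  129→139: 10 bp
  139→148: 9 bp
  148→154: 6 bp
  154→6 (wrap): 157-154+6 = 9 bp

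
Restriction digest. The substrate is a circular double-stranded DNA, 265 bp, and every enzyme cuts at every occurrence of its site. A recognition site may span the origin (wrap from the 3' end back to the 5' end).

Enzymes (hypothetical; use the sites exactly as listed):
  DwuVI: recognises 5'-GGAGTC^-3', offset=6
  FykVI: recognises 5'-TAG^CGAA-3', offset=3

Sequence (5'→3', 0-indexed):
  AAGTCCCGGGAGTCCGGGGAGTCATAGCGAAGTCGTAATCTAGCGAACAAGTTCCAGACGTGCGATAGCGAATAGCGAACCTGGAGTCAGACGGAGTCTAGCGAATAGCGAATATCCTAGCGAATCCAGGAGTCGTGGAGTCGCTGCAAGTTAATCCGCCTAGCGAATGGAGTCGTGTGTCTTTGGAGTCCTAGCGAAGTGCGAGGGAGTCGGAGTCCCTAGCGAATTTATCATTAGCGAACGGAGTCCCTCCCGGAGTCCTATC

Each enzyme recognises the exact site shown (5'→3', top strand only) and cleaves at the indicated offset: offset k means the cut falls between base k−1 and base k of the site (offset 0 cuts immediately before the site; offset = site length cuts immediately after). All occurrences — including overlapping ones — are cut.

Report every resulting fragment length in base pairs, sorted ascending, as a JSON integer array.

Per-enzyme occurrences:
  DwuVI GGAGTC/6: at [8, 17, 82, 92, 128, 136, 168, 184, 205, 211, 242, 254] ⇒ [14, 23, 88, 98, 134, 142, 174, 190, 211, 217, 248, 260]
  FykVI TAGCGAA/3: at [24, 40, 65, 72, 98, 105, 117, 160, 191, 219, 234] ⇒ [27, 43, 68, 75, 101, 108, 120, 163, 194, 222, 237]

All cut coordinates (distinct, sorted): [14, 23, 27, 43, 68, 75, 88, 98, 101, 108, 120, 134, 142, 163, 174, 190, 194, 211, 217, 222, 237, 248, 260]

Fragments:
  14→23: 9 bp
  23→27: 4 bp
  27→43: 16 bp
  43→68: 25 bp
  68→75: 7 bp
  75→88: 13 bp
  88→98: 10 bp
  98→101: 3 bp
  101→108: 7 bp
  108→120: 12 bp
  120→134: 14 bp
  134→142: 8 bp
  142→163: 21 bp
  163→174: 11 bp
  174→190: 16 bp
  190→194: 4 bp
  194→211: 17 bp
  211→217: 6 bp
  217→222: 5 bp
  222→237: 15 bp
  237→248: 11 bp
  248→260: 12 bp
  260→14 (wrap): 265-260+14 = 19 bp

[3,4,4,5,6,7,7,8,9,10,11,11,12,12,13,14,15,16,16,17,19,21,25]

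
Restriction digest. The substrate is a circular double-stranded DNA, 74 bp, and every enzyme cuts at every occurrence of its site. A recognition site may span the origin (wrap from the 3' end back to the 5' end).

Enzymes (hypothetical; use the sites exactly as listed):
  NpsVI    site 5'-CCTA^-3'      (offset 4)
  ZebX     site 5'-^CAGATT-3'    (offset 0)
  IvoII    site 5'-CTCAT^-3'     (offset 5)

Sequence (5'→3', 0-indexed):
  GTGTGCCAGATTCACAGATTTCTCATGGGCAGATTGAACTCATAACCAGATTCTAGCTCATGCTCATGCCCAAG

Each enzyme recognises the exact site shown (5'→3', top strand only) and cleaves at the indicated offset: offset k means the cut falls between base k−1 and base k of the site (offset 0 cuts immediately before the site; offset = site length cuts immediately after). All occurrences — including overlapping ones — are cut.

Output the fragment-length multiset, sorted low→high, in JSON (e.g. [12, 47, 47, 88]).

Site scan:
  NpsVI (CCTA, off=4): no sites
  ZebX (CAGATT, off=0): starts [6, 14, 29, 46] → cuts [6, 14, 29, 46]
  IvoII (CTCAT, off=5): starts [21, 38, 56, 62] → cuts [26, 43, 61, 67]

Pooled cuts: [6, 14, 26, 29, 43, 46, 61, 67]

Fragment lengths:
  6→14: 8 bp
  14→26: 12 bp
  26→29: 3 bp
  29→43: 14 bp
  43→46: 3 bp
  46→61: 15 bp
  61→67: 6 bp
  67→6 (wrap): 74-67+6 = 13 bp

[3,3,6,8,12,13,14,15]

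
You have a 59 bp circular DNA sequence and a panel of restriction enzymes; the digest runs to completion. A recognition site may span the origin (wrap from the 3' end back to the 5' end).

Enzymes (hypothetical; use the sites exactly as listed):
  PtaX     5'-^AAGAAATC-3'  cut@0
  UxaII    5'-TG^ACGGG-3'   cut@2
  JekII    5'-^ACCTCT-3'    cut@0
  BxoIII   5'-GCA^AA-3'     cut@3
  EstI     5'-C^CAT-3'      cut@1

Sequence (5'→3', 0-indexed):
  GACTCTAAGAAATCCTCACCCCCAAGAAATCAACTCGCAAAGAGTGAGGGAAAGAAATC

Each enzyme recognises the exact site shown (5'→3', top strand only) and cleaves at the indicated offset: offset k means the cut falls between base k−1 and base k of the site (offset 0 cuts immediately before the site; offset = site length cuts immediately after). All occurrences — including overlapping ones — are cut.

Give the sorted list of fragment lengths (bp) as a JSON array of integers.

[12,14,16,17]

Per-enzyme occurrences:
  PtaX AAGAAATC/0: at [6, 23, 51] ⇒ [6, 23, 51]
  UxaII (TGACGGG, off=2): no sites
  JekII (ACCTCT, off=0): no sites
  BxoIII GCAAA/3: at [36] ⇒ [39]
  EstI (CCAT, off=1): no sites

All cut coordinates (distinct, sorted): [6, 23, 39, 51]

Fragment lengths:
  6→23: 17 bp
  23→39: 16 bp
  39→51: 12 bp
  51→6 (wrap): 59-51+6 = 14 bp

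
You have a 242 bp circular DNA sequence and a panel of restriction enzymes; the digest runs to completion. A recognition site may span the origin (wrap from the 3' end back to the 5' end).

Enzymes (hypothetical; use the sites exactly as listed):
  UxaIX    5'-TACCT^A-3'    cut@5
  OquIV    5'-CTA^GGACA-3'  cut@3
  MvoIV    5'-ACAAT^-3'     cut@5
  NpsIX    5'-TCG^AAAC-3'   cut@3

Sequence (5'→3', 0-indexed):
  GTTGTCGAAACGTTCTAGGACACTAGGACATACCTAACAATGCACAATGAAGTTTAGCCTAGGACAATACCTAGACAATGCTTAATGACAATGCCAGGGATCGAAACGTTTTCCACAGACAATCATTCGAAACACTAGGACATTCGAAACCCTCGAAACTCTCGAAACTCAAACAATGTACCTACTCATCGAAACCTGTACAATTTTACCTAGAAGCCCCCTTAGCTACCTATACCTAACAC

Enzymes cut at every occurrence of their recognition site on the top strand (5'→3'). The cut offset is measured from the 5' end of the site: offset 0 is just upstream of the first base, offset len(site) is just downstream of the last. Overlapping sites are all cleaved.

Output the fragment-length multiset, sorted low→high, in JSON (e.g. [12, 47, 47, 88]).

[4,6,6,6,6,7,7,7,7,8,8,8,9,9,9,10,10,11,12,13,13,13,13,20,20]

Scan for sites:
  UxaIX (TACCTA, off=5): starts [30, 67, 178, 206, 226, 232] → cuts [35, 72, 183, 211, 231, 237]
  OquIV (CTAGGACA, off=3): starts [14, 22, 58, 134] → cuts [17, 25, 61, 137]
  MvoIV (ACAAT, off=5): starts [36, 43, 63, 74, 87, 118, 172, 199] → cuts [41, 48, 68, 79, 92, 123, 177, 204]
  NpsIX (TCGAAAC, off=3): starts [4, 100, 126, 143, 152, 161, 188] → cuts [7, 103, 129, 146, 155, 164, 191]

Pooled cuts: [7, 17, 25, 35, 41, 48, 61, 68, 72, 79, 92, 103, 123, 129, 137, 146, 155, 164, 177, 183, 191, 204, 211, 231, 237]

Fragment lengths:
  7→17: 10 bp
  17→25: 8 bp
  25→35: 10 bp
  35→41: 6 bp
  41→48: 7 bp
  48→61: 13 bp
  61→68: 7 bp
  68→72: 4 bp
  72→79: 7 bp
  79→92: 13 bp
  92→103: 11 bp
  103→123: 20 bp
  123→129: 6 bp
  129→137: 8 bp
  137→146: 9 bp
  146→155: 9 bp
  155→164: 9 bp
  164→177: 13 bp
  177→183: 6 bp
  183→191: 8 bp
  191→204: 13 bp
  204→211: 7 bp
  211→231: 20 bp
  231→237: 6 bp
  237→7 (wrap): 242-237+7 = 12 bp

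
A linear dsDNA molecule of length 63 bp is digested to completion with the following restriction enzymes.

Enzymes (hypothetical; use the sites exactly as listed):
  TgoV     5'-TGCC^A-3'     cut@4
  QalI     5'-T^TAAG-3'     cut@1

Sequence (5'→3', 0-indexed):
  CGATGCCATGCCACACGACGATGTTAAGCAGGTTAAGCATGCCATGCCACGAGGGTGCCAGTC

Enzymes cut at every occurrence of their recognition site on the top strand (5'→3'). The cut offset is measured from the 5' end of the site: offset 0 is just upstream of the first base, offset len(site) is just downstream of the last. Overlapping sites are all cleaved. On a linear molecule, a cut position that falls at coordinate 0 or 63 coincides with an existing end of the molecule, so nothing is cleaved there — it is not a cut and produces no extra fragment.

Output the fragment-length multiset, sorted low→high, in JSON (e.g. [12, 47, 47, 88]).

[4,5,5,7,9,10,11,12]

Scan for sites:
  TgoV (TGCCA, off=4): starts [3, 8, 39, 44, 55] → cuts [7, 12, 43, 48, 59]
  QalI (TTAAG, off=1): starts [23, 32] → cuts [24, 33]

Pooled cuts: [7, 12, 24, 33, 43, 48, 59]

Fragment lengths:
  [0,7): 7 bp
  [7,12): 5 bp
  [12,24): 12 bp
  [24,33): 9 bp
  [33,43): 10 bp
  [43,48): 5 bp
  [48,59): 11 bp
  [59,63): 4 bp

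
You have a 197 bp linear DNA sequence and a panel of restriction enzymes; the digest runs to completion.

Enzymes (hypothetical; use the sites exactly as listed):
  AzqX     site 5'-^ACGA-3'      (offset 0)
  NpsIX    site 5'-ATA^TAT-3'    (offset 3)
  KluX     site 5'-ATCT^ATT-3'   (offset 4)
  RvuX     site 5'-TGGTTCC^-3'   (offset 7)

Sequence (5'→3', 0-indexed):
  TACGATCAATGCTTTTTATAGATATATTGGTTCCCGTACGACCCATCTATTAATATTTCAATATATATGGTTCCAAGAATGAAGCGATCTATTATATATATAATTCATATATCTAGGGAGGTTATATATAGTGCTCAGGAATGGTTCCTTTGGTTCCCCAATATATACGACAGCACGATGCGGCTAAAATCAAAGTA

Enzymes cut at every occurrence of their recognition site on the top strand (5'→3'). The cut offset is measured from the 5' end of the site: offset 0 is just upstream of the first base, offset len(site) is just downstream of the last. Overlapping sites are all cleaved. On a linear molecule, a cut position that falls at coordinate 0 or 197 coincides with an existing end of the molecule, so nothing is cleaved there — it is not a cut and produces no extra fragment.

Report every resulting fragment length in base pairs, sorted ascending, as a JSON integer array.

Per-enzyme occurrences:
  AzqX (ACGA, off=0): starts [1, 37, 166, 174] → cuts [1, 37, 166, 174]
  NpsIX (ATATAT, off=3): starts [21, 60, 62, 93, 95, 106, 123, 160] → cuts [24, 63, 65, 96, 98, 109, 126, 163]
  KluX (ATCTATT, off=4): starts [44, 86] → cuts [48, 90]
  RvuX (TGGTTCC, off=7): starts [27, 67, 141, 150] → cuts [34, 74, 148, 157]

All cut coordinates (distinct, sorted): [1, 24, 34, 37, 48, 63, 65, 74, 90, 96, 98, 109, 126, 148, 157, 163, 166, 174]

Fragment lengths:
  [0,1): 1 bp
  [1,24): 23 bp
  [24,34): 10 bp
  [34,37): 3 bp
  [37,48): 11 bp
  [48,63): 15 bp
  [63,65): 2 bp
  [65,74): 9 bp
  [74,90): 16 bp
  [90,96): 6 bp
  [96,98): 2 bp
  [98,109): 11 bp
  [109,126): 17 bp
  [126,148): 22 bp
  [148,157): 9 bp
  [157,163): 6 bp
  [163,166): 3 bp
  [166,174): 8 bp
  [174,197): 23 bp

[1,2,2,3,3,6,6,8,9,9,10,11,11,15,16,17,22,23,23]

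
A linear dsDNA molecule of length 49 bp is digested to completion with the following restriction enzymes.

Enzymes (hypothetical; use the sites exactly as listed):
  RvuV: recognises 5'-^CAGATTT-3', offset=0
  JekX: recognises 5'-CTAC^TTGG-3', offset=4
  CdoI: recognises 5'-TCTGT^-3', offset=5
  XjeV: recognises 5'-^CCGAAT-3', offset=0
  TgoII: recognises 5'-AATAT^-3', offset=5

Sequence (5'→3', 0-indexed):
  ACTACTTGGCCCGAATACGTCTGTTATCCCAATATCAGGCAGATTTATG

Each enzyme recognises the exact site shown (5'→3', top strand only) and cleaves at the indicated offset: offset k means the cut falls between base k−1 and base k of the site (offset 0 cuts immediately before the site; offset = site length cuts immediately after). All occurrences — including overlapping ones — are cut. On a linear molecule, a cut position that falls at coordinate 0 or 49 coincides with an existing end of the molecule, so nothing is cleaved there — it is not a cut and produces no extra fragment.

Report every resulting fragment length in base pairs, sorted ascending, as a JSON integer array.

Per-enzyme occurrences:
  RvuV (CAGATTT, off=0): starts [39] → cuts [39]
  JekX (CTACTTGG, off=4): starts [1] → cuts [5]
  CdoI (TCTGT, off=5): starts [19] → cuts [24]
  XjeV (CCGAAT, off=0): starts [10] → cuts [10]
  TgoII (AATAT, off=5): starts [30] → cuts [35]

All cut coordinates (distinct, sorted): [5, 10, 24, 35, 39]

Fragments:
  [0,5): 5 bp
  [5,10): 5 bp
  [10,24): 14 bp
  [24,35): 11 bp
  [35,39): 4 bp
  [39,49): 10 bp

[4,5,5,10,11,14]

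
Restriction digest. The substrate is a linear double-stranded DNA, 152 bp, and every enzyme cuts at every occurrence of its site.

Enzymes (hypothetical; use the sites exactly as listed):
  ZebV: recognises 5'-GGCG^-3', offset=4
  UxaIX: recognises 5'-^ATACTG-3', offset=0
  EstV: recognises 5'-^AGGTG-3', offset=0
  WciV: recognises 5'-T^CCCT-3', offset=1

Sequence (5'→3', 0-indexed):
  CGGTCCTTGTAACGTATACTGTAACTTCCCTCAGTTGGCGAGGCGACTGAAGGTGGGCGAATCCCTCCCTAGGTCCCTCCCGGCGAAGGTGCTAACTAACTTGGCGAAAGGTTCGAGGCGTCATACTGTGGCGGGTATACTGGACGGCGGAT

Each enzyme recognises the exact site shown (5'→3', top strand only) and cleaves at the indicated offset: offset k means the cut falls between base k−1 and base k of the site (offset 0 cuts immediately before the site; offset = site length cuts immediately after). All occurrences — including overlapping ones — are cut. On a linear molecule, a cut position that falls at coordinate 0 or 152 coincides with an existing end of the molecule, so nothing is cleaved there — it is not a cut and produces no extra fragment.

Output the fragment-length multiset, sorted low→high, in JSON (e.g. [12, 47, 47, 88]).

Site scan:
  ZebV GGCG/4: at [36, 41, 55, 81, 102, 116, 129, 145] ⇒ [40, 45, 59, 85, 106, 120, 133, 149]
  UxaIX ATACTG/0: at [15, 122, 136] ⇒ [15, 122, 136]
  EstV AGGTG/0: at [50, 86] ⇒ [50, 86]
  WciV TCCCT/1: at [26, 61, 65, 73] ⇒ [27, 62, 66, 74]

Pooled cuts: [15, 27, 40, 45, 50, 59, 62, 66, 74, 85, 86, 106, 120, 122, 133, 136, 149]

Fragment lengths:
  [0,15): 15 bp
  [15,27): 12 bp
  [27,40): 13 bp
  [40,45): 5 bp
  [45,50): 5 bp
  [50,59): 9 bp
  [59,62): 3 bp
  [62,66): 4 bp
  [66,74): 8 bp
  [74,85): 11 bp
  [85,86): 1 bp
  [86,106): 20 bp
  [106,120): 14 bp
  [120,122): 2 bp
  [122,133): 11 bp
  [133,136): 3 bp
  [136,149): 13 bp
  [149,152): 3 bp

[1,2,3,3,3,4,5,5,8,9,11,11,12,13,13,14,15,20]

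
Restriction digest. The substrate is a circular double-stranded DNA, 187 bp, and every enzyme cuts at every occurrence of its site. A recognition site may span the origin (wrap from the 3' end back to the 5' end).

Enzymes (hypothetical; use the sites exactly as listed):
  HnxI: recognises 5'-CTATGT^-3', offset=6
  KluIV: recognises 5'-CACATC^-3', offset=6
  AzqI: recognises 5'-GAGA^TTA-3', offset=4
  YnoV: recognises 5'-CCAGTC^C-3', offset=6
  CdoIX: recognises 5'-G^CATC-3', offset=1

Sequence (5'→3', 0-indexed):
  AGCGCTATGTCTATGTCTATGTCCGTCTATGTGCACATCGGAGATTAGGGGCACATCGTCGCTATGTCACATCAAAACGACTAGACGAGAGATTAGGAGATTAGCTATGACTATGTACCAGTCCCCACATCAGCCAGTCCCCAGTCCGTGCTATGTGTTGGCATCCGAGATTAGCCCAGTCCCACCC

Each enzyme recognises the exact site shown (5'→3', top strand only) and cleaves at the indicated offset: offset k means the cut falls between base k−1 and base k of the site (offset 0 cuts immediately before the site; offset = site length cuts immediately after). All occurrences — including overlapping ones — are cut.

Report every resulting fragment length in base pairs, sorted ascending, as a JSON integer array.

Site scan:
  HnxI CTATGT/6: at [4, 10, 16, 26, 61, 110, 150] ⇒ [10, 16, 22, 32, 67, 116, 156]
  KluIV CACATC/6: at [33, 51, 67, 125] ⇒ [39, 57, 73, 131]
  AzqI GAGATTA/4: at [40, 88, 96, 166] ⇒ [44, 92, 100, 170]
  YnoV CCAGTCC/6: at [117, 133, 140, 175] ⇒ [123, 139, 146, 181]
  CdoIX GCATC/1: at [160] ⇒ [161]

All cut coordinates (distinct, sorted): [10, 16, 22, 32, 39, 44, 57, 67, 73, 92, 100, 116, 123, 131, 139, 146, 156, 161, 170, 181]

Fragment lengths:
  10→16: 6 bp
  16→22: 6 bp
  22→32: 10 bp
  32→39: 7 bp
  39→44: 5 bp
  44→57: 13 bp
  57→67: 10 bp
  67→73: 6 bp
  73→92: 19 bp
  92→100: 8 bp
  100→116: 16 bp
  116→123: 7 bp
  123→131: 8 bp
  131→139: 8 bp
  139→146: 7 bp
  146→156: 10 bp
  156→161: 5 bp
  161→170: 9 bp
  170→181: 11 bp
  181→10 (wrap): 187-181+10 = 16 bp

[5,5,6,6,6,7,7,7,8,8,8,9,10,10,10,11,13,16,16,19]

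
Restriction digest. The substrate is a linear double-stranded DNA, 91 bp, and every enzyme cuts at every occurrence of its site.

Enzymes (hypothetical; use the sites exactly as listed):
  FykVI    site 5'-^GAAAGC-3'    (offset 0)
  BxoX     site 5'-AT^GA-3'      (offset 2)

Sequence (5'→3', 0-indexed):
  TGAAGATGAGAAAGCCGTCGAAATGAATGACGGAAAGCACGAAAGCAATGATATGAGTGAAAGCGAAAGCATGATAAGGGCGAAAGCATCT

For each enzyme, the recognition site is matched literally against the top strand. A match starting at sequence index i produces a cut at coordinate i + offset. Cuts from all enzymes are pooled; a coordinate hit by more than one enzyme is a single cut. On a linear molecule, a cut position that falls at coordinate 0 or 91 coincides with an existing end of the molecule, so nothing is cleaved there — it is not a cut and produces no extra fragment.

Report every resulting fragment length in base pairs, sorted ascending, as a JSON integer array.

[2,4,4,4,5,6,7,8,8,9,9,10,15]

Per-enzyme occurrences:
  FykVI (GAAAGC, off=0): starts [9, 32, 40, 58, 64, 81] → cuts [9, 32, 40, 58, 64, 81]
  BxoX (ATGA, off=2): starts [5, 22, 26, 47, 52, 70] → cuts [7, 24, 28, 49, 54, 72]

All cut coordinates (distinct, sorted): [7, 9, 24, 28, 32, 40, 49, 54, 58, 64, 72, 81]

Fragment lengths:
  [0,7): 7 bp
  [7,9): 2 bp
  [9,24): 15 bp
  [24,28): 4 bp
  [28,32): 4 bp
  [32,40): 8 bp
  [40,49): 9 bp
  [49,54): 5 bp
  [54,58): 4 bp
  [58,64): 6 bp
  [64,72): 8 bp
  [72,81): 9 bp
  [81,91): 10 bp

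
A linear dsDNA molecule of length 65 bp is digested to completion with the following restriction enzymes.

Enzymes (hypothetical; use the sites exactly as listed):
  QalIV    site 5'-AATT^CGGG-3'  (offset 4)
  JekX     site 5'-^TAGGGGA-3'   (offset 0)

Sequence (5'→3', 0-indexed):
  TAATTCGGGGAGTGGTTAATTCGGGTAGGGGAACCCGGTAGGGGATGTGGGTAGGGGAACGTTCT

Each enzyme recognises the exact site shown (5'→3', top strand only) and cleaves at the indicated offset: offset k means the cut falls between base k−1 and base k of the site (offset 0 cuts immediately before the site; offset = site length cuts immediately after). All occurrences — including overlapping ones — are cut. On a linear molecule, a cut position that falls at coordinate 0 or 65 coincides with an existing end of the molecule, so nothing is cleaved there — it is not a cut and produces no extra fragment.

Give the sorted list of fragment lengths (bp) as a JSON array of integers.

[4,5,13,13,14,16]

Site scan:
  QalIV (AATTCGGG, off=4): starts [1, 17] → cuts [5, 21]
  JekX (TAGGGGA, off=0): starts [25, 38, 51] → cuts [25, 38, 51]

Pooled cuts: [5, 21, 25, 38, 51]

Fragment lengths:
  [0,5): 5 bp
  [5,21): 16 bp
  [21,25): 4 bp
  [25,38): 13 bp
  [38,51): 13 bp
  [51,65): 14 bp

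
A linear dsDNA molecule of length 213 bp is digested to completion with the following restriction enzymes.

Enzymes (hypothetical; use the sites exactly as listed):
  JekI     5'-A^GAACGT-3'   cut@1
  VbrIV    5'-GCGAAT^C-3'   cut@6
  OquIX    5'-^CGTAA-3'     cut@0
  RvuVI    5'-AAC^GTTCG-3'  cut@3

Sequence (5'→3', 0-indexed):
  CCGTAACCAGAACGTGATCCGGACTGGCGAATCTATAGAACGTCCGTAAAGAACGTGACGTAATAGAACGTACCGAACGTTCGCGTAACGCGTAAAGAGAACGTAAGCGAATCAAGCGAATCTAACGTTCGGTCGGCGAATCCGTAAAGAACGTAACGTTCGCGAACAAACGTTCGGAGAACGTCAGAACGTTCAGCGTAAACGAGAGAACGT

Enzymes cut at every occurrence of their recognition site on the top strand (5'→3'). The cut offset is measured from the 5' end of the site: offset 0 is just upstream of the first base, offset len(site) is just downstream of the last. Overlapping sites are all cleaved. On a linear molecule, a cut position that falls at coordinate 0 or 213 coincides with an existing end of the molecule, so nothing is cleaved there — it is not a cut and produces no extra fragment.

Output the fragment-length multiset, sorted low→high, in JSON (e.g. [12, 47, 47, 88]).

[1,1,3,3,5,5,5,6,6,6,6,7,7,7,7,8,8,8,8,9,10,11,11,13,14,15,23]

Scan for sites:
  JekI (AGAACGT, off=1): starts [8, 36, 49, 64, 97, 147, 177, 185, 206] → cuts [9, 37, 50, 65, 98, 148, 178, 186, 207]
  VbrIV (GCGAATC, off=6): starts [26, 106, 115, 135] → cuts [32, 112, 121, 141]
  OquIX (CGTAA, off=0): starts [1, 44, 58, 83, 90, 101, 142, 151, 196] → cuts [1, 44, 58, 83, 90, 101, 142, 151, 196]
  RvuVI (AACGTTCG, off=3): starts [75, 123, 154, 168] → cuts [78, 126, 157, 171]

Pooled cuts: [1, 9, 32, 37, 44, 50, 58, 65, 78, 83, 90, 98, 101, 112, 121, 126, 141, 142, 148, 151, 157, 171, 178, 186, 196, 207]

Fragment lengths:
  [0,1): 1 bp
  [1,9): 8 bp
  [9,32): 23 bp
  [32,37): 5 bp
  [37,44): 7 bp
  [44,50): 6 bp
  [50,58): 8 bp
  [58,65): 7 bp
  [65,78): 13 bp
  [78,83): 5 bp
  [83,90): 7 bp
  [90,98): 8 bp
  [98,101): 3 bp
  [101,112): 11 bp
  [112,121): 9 bp
  [121,126): 5 bp
  [126,141): 15 bp
  [141,142): 1 bp
  [142,148): 6 bp
  [148,151): 3 bp
  [151,157): 6 bp
  [157,171): 14 bp
  [171,178): 7 bp
  [178,186): 8 bp
  [186,196): 10 bp
  [196,207): 11 bp
  [207,213): 6 bp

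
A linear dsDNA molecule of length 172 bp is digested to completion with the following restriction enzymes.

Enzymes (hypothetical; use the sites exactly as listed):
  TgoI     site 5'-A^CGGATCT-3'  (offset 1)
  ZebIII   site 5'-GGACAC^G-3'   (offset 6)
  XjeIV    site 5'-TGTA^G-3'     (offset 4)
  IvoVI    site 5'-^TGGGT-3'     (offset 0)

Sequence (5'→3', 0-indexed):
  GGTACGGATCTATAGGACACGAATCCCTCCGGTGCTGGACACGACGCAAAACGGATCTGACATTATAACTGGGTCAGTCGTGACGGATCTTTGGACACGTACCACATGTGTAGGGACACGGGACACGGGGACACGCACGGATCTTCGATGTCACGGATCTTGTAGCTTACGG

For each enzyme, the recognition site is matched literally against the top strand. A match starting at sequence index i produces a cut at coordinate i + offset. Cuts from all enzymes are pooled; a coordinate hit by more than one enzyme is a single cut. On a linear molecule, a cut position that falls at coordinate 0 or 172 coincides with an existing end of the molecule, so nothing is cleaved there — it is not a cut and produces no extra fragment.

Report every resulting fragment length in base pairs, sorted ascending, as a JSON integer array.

[3,4,7,7,8,8,9,11,14,14,15,16,16,18,22]

Per-enzyme occurrences:
  TgoI (ACGGATCT, off=1): starts [3, 50, 82, 136, 152] → cuts [4, 51, 83, 137, 153]
  ZebIII (GGACACG, off=6): starts [14, 36, 92, 113, 120, 128] → cuts [20, 42, 98, 119, 126, 134]
  XjeIV (TGTAG, off=4): starts [108, 160] → cuts [112, 164]
  IvoVI (TGGGT, off=0): starts [69] → cuts [69]

All cut coordinates (distinct, sorted): [4, 20, 42, 51, 69, 83, 98, 112, 119, 126, 134, 137, 153, 164]

Fragments:
  [0,4): 4 bp
  [4,20): 16 bp
  [20,42): 22 bp
  [42,51): 9 bp
  [51,69): 18 bp
  [69,83): 14 bp
  [83,98): 15 bp
  [98,112): 14 bp
  [112,119): 7 bp
  [119,126): 7 bp
  [126,134): 8 bp
  [134,137): 3 bp
  [137,153): 16 bp
  [153,164): 11 bp
  [164,172): 8 bp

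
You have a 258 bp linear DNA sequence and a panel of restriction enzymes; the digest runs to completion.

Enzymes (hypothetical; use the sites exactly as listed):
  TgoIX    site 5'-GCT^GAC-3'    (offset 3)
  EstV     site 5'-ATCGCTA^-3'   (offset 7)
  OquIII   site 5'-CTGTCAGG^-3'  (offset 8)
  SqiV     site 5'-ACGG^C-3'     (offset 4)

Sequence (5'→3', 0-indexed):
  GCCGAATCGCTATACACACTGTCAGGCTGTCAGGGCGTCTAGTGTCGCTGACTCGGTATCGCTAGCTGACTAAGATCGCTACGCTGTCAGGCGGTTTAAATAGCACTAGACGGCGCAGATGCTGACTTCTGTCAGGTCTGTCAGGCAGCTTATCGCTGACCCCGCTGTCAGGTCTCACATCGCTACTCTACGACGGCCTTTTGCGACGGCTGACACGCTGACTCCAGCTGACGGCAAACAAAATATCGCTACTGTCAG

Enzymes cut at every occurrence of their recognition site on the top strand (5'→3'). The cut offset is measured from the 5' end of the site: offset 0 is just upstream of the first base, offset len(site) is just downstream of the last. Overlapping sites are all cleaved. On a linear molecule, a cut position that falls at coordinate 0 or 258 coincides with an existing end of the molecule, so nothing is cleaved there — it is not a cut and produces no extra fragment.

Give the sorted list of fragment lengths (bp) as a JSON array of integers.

Scan for sites:
  TgoIX (GCTGAC, off=3): starts [46, 64, 120, 154, 208, 216, 226] → cuts [49, 67, 123, 157, 211, 219, 229]
  EstV (ATCGCTA, off=7): starts [5, 57, 74, 178, 244] → cuts [12, 64, 81, 185, 251]
  OquIII (CTGTCAGG, off=8): starts [18, 26, 83, 128, 137, 164] → cuts [26, 34, 91, 136, 145, 172]
  SqiV (ACGGC, off=4): starts [109, 192, 205, 230] → cuts [113, 196, 209, 234]

Pooled cuts: [12, 26, 34, 49, 64, 67, 81, 91, 113, 123, 136, 145, 157, 172, 185, 196, 209, 211, 219, 229, 234, 251]

Fragments:
  [0,12): 12 bp
  [12,26): 14 bp
  [26,34): 8 bp
  [34,49): 15 bp
  [49,64): 15 bp
  [64,67): 3 bp
  [67,81): 14 bp
  [81,91): 10 bp
  [91,113): 22 bp
  [113,123): 10 bp
  [123,136): 13 bp
  [136,145): 9 bp
  [145,157): 12 bp
  [157,172): 15 bp
  [172,185): 13 bp
  [185,196): 11 bp
  [196,209): 13 bp
  [209,211): 2 bp
  [211,219): 8 bp
  [219,229): 10 bp
  [229,234): 5 bp
  [234,251): 17 bp
  [251,258): 7 bp

[2,3,5,7,8,8,9,10,10,10,11,12,12,13,13,13,14,14,15,15,15,17,22]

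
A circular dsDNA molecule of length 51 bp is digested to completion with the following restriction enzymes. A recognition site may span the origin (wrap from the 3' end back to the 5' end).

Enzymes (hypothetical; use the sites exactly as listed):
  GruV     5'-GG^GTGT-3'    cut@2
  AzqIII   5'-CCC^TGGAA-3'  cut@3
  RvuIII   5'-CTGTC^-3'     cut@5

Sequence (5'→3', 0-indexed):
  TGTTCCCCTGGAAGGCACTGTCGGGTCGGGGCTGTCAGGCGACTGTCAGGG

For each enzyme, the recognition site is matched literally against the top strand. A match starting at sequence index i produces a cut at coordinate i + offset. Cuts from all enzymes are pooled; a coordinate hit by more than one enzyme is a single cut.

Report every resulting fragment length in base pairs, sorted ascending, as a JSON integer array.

[3,9,11,14,14]

Site scan:
  GruV GGGTGT/2: at [48] ⇒ [50]
  AzqIII CCCTGGAA/3: at [5] ⇒ [8]
  RvuIII CTGTC/5: at [17, 31, 42] ⇒ [22, 36, 47]

All cut coordinates (distinct, sorted): [8, 22, 36, 47, 50]

Fragments:
  8→22: 14 bp
  22→36: 14 bp
  36→47: 11 bp
  47→50: 3 bp
  50→8 (wrap): 51-50+8 = 9 bp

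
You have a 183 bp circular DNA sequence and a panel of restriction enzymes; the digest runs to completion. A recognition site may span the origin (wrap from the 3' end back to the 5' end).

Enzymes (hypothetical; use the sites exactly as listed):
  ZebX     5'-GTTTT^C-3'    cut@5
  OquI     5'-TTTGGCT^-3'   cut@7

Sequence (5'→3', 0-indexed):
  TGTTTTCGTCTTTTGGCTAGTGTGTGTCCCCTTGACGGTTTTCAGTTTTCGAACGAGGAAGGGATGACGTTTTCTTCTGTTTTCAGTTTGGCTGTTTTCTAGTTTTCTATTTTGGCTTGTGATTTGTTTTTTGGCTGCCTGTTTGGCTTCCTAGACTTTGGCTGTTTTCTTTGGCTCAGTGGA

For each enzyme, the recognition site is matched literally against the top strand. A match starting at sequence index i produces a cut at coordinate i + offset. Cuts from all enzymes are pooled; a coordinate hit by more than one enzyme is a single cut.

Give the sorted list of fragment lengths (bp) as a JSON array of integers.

Site scan:
  ZebX (GTTTTC, off=5): starts [1, 37, 44, 68, 78, 93, 101, 163] → cuts [6, 42, 49, 73, 83, 98, 106, 168]
  OquI (TTTGGCT, off=7): starts [11, 86, 110, 129, 141, 156, 169] → cuts [18, 93, 117, 136, 148, 163, 176]

All cut coordinates (distinct, sorted): [6, 18, 42, 49, 73, 83, 93, 98, 106, 117, 136, 148, 163, 168, 176]

Fragments:
  6→18: 12 bp
  18→42: 24 bp
  42→49: 7 bp
  49→73: 24 bp
  73→83: 10 bp
  83→93: 10 bp
  93→98: 5 bp
  98→106: 8 bp
  106→117: 11 bp
  117→136: 19 bp
  136→148: 12 bp
  148→163: 15 bp
  163→168: 5 bp
  168→176: 8 bp
  176→6 (wrap): 183-176+6 = 13 bp

[5,5,7,8,8,10,10,11,12,12,13,15,19,24,24]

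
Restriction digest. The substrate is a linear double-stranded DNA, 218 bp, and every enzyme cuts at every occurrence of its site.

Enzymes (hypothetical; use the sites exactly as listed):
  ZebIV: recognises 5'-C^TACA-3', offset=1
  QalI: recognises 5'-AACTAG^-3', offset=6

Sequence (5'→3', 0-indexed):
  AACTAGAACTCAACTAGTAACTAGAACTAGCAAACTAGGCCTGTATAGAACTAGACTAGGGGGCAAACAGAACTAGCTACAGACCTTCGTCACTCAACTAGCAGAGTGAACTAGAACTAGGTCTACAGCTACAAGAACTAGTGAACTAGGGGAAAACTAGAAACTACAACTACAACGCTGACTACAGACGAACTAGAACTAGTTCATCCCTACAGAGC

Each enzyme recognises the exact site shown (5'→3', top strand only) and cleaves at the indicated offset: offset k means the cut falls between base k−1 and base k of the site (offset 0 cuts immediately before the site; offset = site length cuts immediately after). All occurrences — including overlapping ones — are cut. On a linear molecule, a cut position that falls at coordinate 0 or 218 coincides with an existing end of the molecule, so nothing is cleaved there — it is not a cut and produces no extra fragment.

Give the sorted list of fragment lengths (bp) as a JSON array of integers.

[1,3,4,6,6,6,6,6,6,7,8,8,8,8,11,11,12,12,13,14,16,22,24]

Per-enzyme occurrences:
  ZebIV (CTACA, off=1): starts [76, 122, 128, 163, 169, 181, 209] → cuts [77, 123, 129, 164, 170, 182, 210]
  QalI (AACTAG, off=6): starts [0, 11, 18, 24, 32, 48, 70, 95, 108, 114, 135, 143, 154, 190, 196] → cuts [6, 17, 24, 30, 38, 54, 76, 101, 114, 120, 141, 149, 160, 196, 202]

All cut coordinates (distinct, sorted): [6, 17, 24, 30, 38, 54, 76, 77, 101, 114, 120, 123, 129, 141, 149, 160, 164, 170, 182, 196, 202, 210]

Fragment lengths:
  [0,6): 6 bp
  [6,17): 11 bp
  [17,24): 7 bp
  [24,30): 6 bp
  [30,38): 8 bp
  [38,54): 16 bp
  [54,76): 22 bp
  [76,77): 1 bp
  [77,101): 24 bp
  [101,114): 13 bp
  [114,120): 6 bp
  [120,123): 3 bp
  [123,129): 6 bp
  [129,141): 12 bp
  [141,149): 8 bp
  [149,160): 11 bp
  [160,164): 4 bp
  [164,170): 6 bp
  [170,182): 12 bp
  [182,196): 14 bp
  [196,202): 6 bp
  [202,210): 8 bp
  [210,218): 8 bp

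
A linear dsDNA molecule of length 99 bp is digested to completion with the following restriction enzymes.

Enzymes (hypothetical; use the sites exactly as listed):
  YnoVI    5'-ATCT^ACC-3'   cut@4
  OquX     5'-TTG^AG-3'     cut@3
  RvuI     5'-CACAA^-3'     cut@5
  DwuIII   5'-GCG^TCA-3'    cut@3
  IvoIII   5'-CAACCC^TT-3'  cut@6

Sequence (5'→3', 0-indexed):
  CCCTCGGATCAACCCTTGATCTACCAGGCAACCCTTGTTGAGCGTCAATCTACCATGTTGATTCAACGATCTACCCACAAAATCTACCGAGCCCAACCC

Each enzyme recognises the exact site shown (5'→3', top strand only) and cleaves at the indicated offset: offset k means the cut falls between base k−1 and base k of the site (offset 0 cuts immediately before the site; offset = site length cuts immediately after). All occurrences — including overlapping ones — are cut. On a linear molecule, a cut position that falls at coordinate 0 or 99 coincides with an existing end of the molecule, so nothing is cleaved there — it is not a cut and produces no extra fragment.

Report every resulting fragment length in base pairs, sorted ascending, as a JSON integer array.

[4,5,6,7,7,8,12,14,15,21]

Scan for sites:
  YnoVI (ATCTACC, off=4): starts [18, 47, 68, 81] → cuts [22, 51, 72, 85]
  OquX (TTGAG, off=3): starts [37] → cuts [40]
  RvuI (CACAA, off=5): starts [75] → cuts [80]
  DwuIII (GCGTCA, off=3): starts [41] → cuts [44]
  IvoIII (CAACCCTT, off=6): starts [9, 28] → cuts [15, 34]

All cut coordinates (distinct, sorted): [15, 22, 34, 40, 44, 51, 72, 80, 85]

Fragment lengths:
  [0,15): 15 bp
  [15,22): 7 bp
  [22,34): 12 bp
  [34,40): 6 bp
  [40,44): 4 bp
  [44,51): 7 bp
  [51,72): 21 bp
  [72,80): 8 bp
  [80,85): 5 bp
  [85,99): 14 bp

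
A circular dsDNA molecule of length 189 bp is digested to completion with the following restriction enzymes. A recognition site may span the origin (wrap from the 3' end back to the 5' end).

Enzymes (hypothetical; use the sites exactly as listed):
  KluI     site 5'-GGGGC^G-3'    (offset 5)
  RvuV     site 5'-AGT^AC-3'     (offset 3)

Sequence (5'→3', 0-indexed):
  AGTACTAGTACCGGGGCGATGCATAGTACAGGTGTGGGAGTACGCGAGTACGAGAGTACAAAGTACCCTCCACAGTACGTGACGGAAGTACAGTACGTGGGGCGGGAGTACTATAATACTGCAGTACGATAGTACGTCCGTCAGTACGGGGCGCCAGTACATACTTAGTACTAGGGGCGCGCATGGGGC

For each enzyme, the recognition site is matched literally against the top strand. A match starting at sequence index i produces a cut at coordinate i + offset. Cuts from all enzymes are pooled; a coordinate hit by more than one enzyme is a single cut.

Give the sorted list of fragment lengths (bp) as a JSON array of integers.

Per-enzyme occurrences:
  KluI (GGGGCG, off=5): starts [12, 98, 147, 173] → cuts [17, 103, 152, 178]
  RvuV (AGTAC, off=3): starts [0, 6, 24, 38, 46, 54, 61, 73, 86, 91, 106, 122, 130, 142, 155, 166] → cuts [3, 9, 27, 41, 49, 57, 64, 76, 89, 94, 109, 125, 133, 145, 158, 169]

All cut coordinates (distinct, sorted): [3, 9, 17, 27, 41, 49, 57, 64, 76, 89, 94, 103, 109, 125, 133, 145, 152, 158, 169, 178]

Fragment lengths:
  3→9: 6 bp
  9→17: 8 bp
  17→27: 10 bp
  27→41: 14 bp
  41→49: 8 bp
  49→57: 8 bp
  57→64: 7 bp
  64→76: 12 bp
  76→89: 13 bp
  89→94: 5 bp
  94→103: 9 bp
  103→109: 6 bp
  109→125: 16 bp
  125→133: 8 bp
  133→145: 12 bp
  145→152: 7 bp
  152→158: 6 bp
  158→169: 11 bp
  169→178: 9 bp
  178→3 (wrap): 189-178+3 = 14 bp

[5,6,6,6,7,7,8,8,8,8,9,9,10,11,12,12,13,14,14,16]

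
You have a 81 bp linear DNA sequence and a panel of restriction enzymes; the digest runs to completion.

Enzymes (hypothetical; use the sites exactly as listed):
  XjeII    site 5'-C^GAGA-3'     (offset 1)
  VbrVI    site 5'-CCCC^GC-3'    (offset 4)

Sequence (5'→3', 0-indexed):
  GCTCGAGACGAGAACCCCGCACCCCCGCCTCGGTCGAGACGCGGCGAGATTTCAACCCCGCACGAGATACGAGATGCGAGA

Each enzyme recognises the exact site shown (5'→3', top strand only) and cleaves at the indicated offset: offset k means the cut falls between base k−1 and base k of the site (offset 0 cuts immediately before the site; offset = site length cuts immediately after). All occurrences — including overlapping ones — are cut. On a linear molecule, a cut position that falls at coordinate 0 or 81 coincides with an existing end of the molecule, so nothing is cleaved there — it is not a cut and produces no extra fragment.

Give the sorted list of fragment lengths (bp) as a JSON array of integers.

[4,4,4,5,7,7,8,9,9,10,14]

Per-enzyme occurrences:
  XjeII (CGAGA, off=1): starts [3, 8, 34, 44, 62, 69, 76] → cuts [4, 9, 35, 45, 63, 70, 77]
  VbrVI (CCCCGC, off=4): starts [14, 22, 55] → cuts [18, 26, 59]

Pooled cuts: [4, 9, 18, 26, 35, 45, 59, 63, 70, 77]

Fragment lengths:
  [0,4): 4 bp
  [4,9): 5 bp
  [9,18): 9 bp
  [18,26): 8 bp
  [26,35): 9 bp
  [35,45): 10 bp
  [45,59): 14 bp
  [59,63): 4 bp
  [63,70): 7 bp
  [70,77): 7 bp
  [77,81): 4 bp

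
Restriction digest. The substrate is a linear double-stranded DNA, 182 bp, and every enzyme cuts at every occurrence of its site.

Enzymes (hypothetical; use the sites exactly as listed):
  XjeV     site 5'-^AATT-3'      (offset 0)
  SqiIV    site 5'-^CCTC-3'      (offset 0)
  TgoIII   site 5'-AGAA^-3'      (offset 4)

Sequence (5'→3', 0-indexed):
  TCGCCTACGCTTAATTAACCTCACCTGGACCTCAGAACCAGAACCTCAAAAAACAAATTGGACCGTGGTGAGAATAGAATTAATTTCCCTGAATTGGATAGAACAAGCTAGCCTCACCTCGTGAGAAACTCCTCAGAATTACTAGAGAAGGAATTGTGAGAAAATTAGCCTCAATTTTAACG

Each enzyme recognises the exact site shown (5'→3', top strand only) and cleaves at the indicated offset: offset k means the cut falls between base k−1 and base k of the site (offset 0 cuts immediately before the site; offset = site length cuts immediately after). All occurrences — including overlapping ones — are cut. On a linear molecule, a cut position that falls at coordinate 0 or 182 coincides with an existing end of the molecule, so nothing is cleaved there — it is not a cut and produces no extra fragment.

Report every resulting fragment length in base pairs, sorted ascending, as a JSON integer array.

[2,2,2,2,3,3,4,5,6,6,6,6,8,8,10,10,11,11,11,11,12,12,12,19]

Scan for sites:
  XjeV (AATT, off=0): starts [12, 55, 77, 81, 91, 136, 151, 162, 172] → cuts [12, 55, 77, 81, 91, 136, 151, 162, 172]
  SqiIV (CCTC, off=0): starts [18, 29, 43, 111, 116, 130, 168] → cuts [18, 29, 43, 111, 116, 130, 168]
  TgoIII (AGAA, off=4): starts [33, 39, 70, 75, 99, 123, 134, 145, 158] → cuts [37, 43, 74, 79, 103, 127, 138, 149, 162]

All cut coordinates (distinct, sorted): [12, 18, 29, 37, 43, 55, 74, 77, 79, 81, 91, 103, 111, 116, 127, 130, 136, 138, 149, 151, 162, 168, 172]

Fragment lengths:
  [0,12): 12 bp
  [12,18): 6 bp
  [18,29): 11 bp
  [29,37): 8 bp
  [37,43): 6 bp
  [43,55): 12 bp
  [55,74): 19 bp
  [74,77): 3 bp
  [77,79): 2 bp
  [79,81): 2 bp
  [81,91): 10 bp
  [91,103): 12 bp
  [103,111): 8 bp
  [111,116): 5 bp
  [116,127): 11 bp
  [127,130): 3 bp
  [130,136): 6 bp
  [136,138): 2 bp
  [138,149): 11 bp
  [149,151): 2 bp
  [151,162): 11 bp
  [162,168): 6 bp
  [168,172): 4 bp
  [172,182): 10 bp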